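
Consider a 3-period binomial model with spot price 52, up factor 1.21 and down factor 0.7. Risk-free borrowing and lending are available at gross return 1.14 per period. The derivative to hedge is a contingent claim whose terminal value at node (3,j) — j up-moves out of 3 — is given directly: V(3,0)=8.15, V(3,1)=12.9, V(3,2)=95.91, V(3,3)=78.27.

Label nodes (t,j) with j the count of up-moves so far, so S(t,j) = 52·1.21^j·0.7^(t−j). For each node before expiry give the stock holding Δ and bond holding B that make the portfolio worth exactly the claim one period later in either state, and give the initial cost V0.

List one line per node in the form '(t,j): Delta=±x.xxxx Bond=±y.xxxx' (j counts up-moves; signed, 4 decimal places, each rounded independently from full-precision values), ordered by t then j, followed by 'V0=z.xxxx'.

Under the risk-neutral measure, an up-move has probability p* = (R−d)/(u−d) = 0.8627 and values discount at R = 1.14.
At expiry t=3: V(3,0)=8.1500, V(3,1)=12.9000, V(3,2)=95.9100, V(3,3)=78.2700
(2,0): S=25.4800. Δ = (V_up−V_dn)/(S_up−S_dn) = (12.9000−8.1500)/(30.8308−17.8360) = 0.3655. V = [p*·12.9000 + (1−p*)·8.1500]/1.14 = 10.7439. B = V − Δ·S = 1.4302.
(2,1): S=44.0440. Δ = (V_up−V_dn)/(S_up−S_dn) = (95.9100−12.9000)/(53.2932−30.8308) = 3.6955. V = [p*·95.9100 + (1−p*)·12.9000]/1.14 = 74.1373. B = V − Δ·S = -88.6275.
(2,2): S=76.1332. Δ = (V_up−V_dn)/(S_up−S_dn) = (78.2700−95.9100)/(92.1212−53.2932) = -0.4543. V = [p*·78.2700 + (1−p*)·95.9100]/1.14 = 70.7817. B = V − Δ·S = 105.3700.
(1,0): S=36.4000. Δ = (V_up−V_dn)/(S_up−S_dn) = (74.1373−10.7439)/(44.0440−25.4800) = 3.4149. V = [p*·74.1373 + (1−p*)·10.7439]/1.14 = 57.4002. B = V − Δ·S = -66.9005.
(1,1): S=62.9200. Δ = (V_up−V_dn)/(S_up−S_dn) = (70.7817−74.1373)/(76.1332−44.0440) = -0.1046. V = [p*·70.7817 + (1−p*)·74.1373]/1.14 = 62.4932. B = V − Δ·S = 69.0727.
(0,0): S=52.0000. Δ = (V_up−V_dn)/(S_up−S_dn) = (62.4932−57.4002)/(62.9200−36.4000) = 0.1920. V = [p*·62.4932 + (1−p*)·57.4002]/1.14 = 54.2054. B = V − Δ·S = 44.2190.
Check: Δ(0,0)·S0 + B(0,0) = 54.2054 = V0.

(0,0): Delta=0.1920 Bond=44.2190
(1,0): Delta=3.4149 Bond=-66.9005
(1,1): Delta=-0.1046 Bond=69.0727
(2,0): Delta=0.3655 Bond=1.4302
(2,1): Delta=3.6955 Bond=-88.6275
(2,2): Delta=-0.4543 Bond=105.3700
V0=54.2054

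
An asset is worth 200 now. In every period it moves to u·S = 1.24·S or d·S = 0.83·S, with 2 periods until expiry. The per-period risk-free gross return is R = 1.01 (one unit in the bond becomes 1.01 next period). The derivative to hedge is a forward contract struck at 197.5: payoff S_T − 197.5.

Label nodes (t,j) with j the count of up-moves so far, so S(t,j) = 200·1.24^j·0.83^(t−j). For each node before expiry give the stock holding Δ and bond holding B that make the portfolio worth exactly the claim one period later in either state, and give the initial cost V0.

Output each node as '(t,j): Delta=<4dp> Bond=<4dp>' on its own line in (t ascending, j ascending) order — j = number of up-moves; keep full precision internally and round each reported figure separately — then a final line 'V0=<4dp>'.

(0,0): Delta=1.0000 Bond=-193.6085
(1,0): Delta=1.0000 Bond=-195.5446
(1,1): Delta=1.0000 Bond=-195.5446
V0=6.3915

The replicating-portfolio and risk-neutral prices coincide; use p* = (1.01−0.83)/(1.24−0.83) = 0.4390 for the latter.
Terminal payoffs: V(2,0)=-59.7200, V(2,1)=8.3400, V(2,2)=110.0200
(1,0): S=166.0000. Δ = (V_up−V_dn)/(S_up−S_dn) = (8.3400−-59.7200)/(205.8400−137.7800) = 1.0000. V = [p*·8.3400 + (1−p*)·-59.7200]/1.01 = -29.5446. B = V − Δ·S = -195.5446.
(1,1): S=248.0000. Δ = (V_up−V_dn)/(S_up−S_dn) = (110.0200−8.3400)/(307.5200−205.8400) = 1.0000. V = [p*·110.0200 + (1−p*)·8.3400]/1.01 = 52.4554. B = V − Δ·S = -195.5446.
(0,0): S=200.0000. Δ = (V_up−V_dn)/(S_up−S_dn) = (52.4554−-29.5446)/(248.0000−166.0000) = 1.0000. V = [p*·52.4554 + (1−p*)·-29.5446]/1.01 = 6.3915. B = V − Δ·S = -193.6085.
Check: Δ(0,0)·S0 + B(0,0) = 6.3915 = V0.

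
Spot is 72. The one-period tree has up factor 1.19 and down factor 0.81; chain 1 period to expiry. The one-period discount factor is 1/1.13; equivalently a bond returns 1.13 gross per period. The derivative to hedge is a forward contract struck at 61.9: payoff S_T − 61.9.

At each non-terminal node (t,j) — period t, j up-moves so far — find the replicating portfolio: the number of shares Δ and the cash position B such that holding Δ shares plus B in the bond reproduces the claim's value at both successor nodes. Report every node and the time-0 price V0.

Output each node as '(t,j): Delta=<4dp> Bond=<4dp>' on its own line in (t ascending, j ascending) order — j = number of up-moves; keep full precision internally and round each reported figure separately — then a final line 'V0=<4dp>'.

(0,0): Delta=1.0000 Bond=-54.7788
V0=17.2212

Under the risk-neutral measure, an up-move has probability p* = (R−d)/(u−d) = 0.8421 and values discount at R = 1.13.
Terminal values V(1,·): V(1,0)=-3.5800, V(1,1)=23.7800
(0,0): S=72.0000. Δ = (V_up−V_dn)/(S_up−S_dn) = (23.7800−-3.5800)/(85.6800−58.3200) = 1.0000. V = [p*·23.7800 + (1−p*)·-3.5800]/1.13 = 17.2212. B = V − Δ·S = -54.7788.
The time-0 hedge costs 17.2212, which is the no-arbitrage price.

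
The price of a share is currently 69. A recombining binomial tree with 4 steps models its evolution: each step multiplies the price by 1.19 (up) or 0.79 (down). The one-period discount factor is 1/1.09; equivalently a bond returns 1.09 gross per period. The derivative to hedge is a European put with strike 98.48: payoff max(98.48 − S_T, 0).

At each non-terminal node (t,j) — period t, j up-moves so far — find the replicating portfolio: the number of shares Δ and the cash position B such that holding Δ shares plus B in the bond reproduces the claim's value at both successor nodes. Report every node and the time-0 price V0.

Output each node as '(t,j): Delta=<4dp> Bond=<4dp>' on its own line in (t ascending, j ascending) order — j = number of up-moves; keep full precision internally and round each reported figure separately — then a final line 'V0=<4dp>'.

(0,0): Delta=-0.5292 Bond=46.2211
(1,0): Delta=-1.0000 Bond=76.0446
(1,1): Delta=-0.4250 Bond=41.8265
(2,0): Delta=-1.0000 Bond=82.8886
(2,1): Delta=-1.0000 Bond=82.8886
(2,2): Delta=-0.2978 Bond=33.1582
(3,0): Delta=-1.0000 Bond=90.3486
(3,1): Delta=-1.0000 Bond=90.3486
(3,2): Delta=-1.0000 Bond=90.3486
(3,3): Delta=-0.1424 Bond=18.0738
V0=9.7067

The replicating-portfolio and risk-neutral prices coincide; use p* = (1.09−0.79)/(1.19−0.79) = 0.7500 for the latter.
Terminal payoffs: V(4,0)=71.6044, V(4,1)=57.9966, V(4,2)=37.4986, V(4,3)=6.6220, V(4,4)=0.0000
(3,0): S=34.0197. Δ = (V_up−V_dn)/(S_up−S_dn) = (57.9966−71.6044)/(40.4834−26.8756) = -1.0000. V = [p*·57.9966 + (1−p*)·71.6044]/1.09 = 56.3289. B = V − Δ·S = 90.3486.
(3,1): S=51.2449. Δ = (V_up−V_dn)/(S_up−S_dn) = (37.4986−57.9966)/(60.9814−40.4834) = -1.0000. V = [p*·37.4986 + (1−p*)·57.9966]/1.09 = 39.1038. B = V − Δ·S = 90.3486.
(3,2): S=77.1916. Δ = (V_up−V_dn)/(S_up−S_dn) = (6.6220−37.4986)/(91.8580−60.9814) = -1.0000. V = [p*·6.6220 + (1−p*)·37.4986]/1.09 = 13.1570. B = V − Δ·S = 90.3486.
(3,3): S=116.2760. Δ = (V_up−V_dn)/(S_up−S_dn) = (0.0000−6.6220)/(138.3684−91.8580) = -0.1424. V = [p*·0.0000 + (1−p*)·6.6220]/1.09 = 1.5188. B = V − Δ·S = 18.0738.
(2,0): S=43.0629. Δ = (V_up−V_dn)/(S_up−S_dn) = (39.1038−56.3289)/(51.2449−34.0197) = -1.0000. V = [p*·39.1038 + (1−p*)·56.3289]/1.09 = 39.8257. B = V − Δ·S = 82.8886.
(2,1): S=64.8669. Δ = (V_up−V_dn)/(S_up−S_dn) = (13.1570−39.1038)/(77.1916−51.2449) = -1.0000. V = [p*·13.1570 + (1−p*)·39.1038]/1.09 = 18.0217. B = V − Δ·S = 82.8886.
(2,2): S=97.7109. Δ = (V_up−V_dn)/(S_up−S_dn) = (1.5188−13.1570)/(116.2760−77.1916) = -0.2978. V = [p*·1.5188 + (1−p*)·13.1570]/1.09 = 4.0627. B = V − Δ·S = 33.1582.
(1,0): S=54.5100. Δ = (V_up−V_dn)/(S_up−S_dn) = (18.0217−39.8257)/(64.8669−43.0629) = -1.0000. V = [p*·18.0217 + (1−p*)·39.8257]/1.09 = 21.5346. B = V − Δ·S = 76.0446.
(1,1): S=82.1100. Δ = (V_up−V_dn)/(S_up−S_dn) = (4.0627−18.0217)/(97.7109−64.8669) = -0.4250. V = [p*·4.0627 + (1−p*)·18.0217]/1.09 = 6.9289. B = V − Δ·S = 41.8265.
(0,0): S=69.0000. Δ = (V_up−V_dn)/(S_up−S_dn) = (6.9289−21.5346)/(82.1100−54.5100) = -0.5292. V = [p*·6.9289 + (1−p*)·21.5346]/1.09 = 9.7067. B = V − Δ·S = 46.2211.
Root portfolio cost Δ·69+B reproduces V0=9.7067.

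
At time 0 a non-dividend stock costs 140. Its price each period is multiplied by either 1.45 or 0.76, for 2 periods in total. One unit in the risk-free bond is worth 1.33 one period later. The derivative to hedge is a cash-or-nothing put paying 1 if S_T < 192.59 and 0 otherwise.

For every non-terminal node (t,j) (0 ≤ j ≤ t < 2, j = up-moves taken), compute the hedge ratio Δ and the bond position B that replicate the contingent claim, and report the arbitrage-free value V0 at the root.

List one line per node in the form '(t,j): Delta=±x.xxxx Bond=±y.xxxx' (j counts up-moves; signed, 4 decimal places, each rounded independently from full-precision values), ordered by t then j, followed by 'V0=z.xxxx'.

Since d<R<u, set p* = (R−d)/(u−d) = 0.8261; price each node as the discounted p*-expectation of its children.
At expiry t=2: V(2,0)=1.0000, V(2,1)=1.0000, V(2,2)=0.0000
Node (1,0) S=106.4000: V=(p*·1.0000+(1−p*)·1.0000)/1.33=0.7519; Δ=(1.0000−1.0000)/(154.2800−80.8640)=0.0000; B=V−Δ·S=0.7519
Node (1,1) S=203.0000: V=(p*·0.0000+(1−p*)·1.0000)/1.33=0.1308; Δ=(0.0000−1.0000)/(294.3500−154.2800)=-0.0071; B=V−Δ·S=1.5800
Node (0,0) S=140.0000: V=(p*·0.1308+(1−p*)·0.7519)/1.33=0.1795; Δ=(0.1308−0.7519)/(203.0000−106.4000)=-0.0064; B=V−Δ·S=1.0797
Each (Δ,B) replicates both successor values, so the strategy is self-financing and V0 is arbitrage-free.

(0,0): Delta=-0.0064 Bond=1.0797
(1,0): Delta=0.0000 Bond=0.7519
(1,1): Delta=-0.0071 Bond=1.5800
V0=0.1795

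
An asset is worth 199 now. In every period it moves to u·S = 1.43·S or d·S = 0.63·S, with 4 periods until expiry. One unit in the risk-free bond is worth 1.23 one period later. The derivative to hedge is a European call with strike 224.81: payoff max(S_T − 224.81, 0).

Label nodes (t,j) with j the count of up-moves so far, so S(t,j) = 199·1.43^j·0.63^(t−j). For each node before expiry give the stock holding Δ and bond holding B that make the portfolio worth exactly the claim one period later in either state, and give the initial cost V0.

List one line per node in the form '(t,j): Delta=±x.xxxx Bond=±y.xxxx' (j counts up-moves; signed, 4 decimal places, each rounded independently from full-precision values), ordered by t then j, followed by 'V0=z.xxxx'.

(0,0): Delta=0.8649 Bond=-62.0179
(1,0): Delta=0.5257 Bond=-33.7542
(1,1): Delta=0.9147 Bond=-90.4580
(2,0): Delta=0.0000 Bond=0.0000
(2,1): Delta=0.6028 Bond=-55.3568
(2,2): Delta=0.9605 Bond=-129.8988
(3,0): Delta=0.0000 Bond=0.0000
(3,1): Delta=0.0000 Bond=0.0000
(3,2): Delta=0.6914 Bond=-90.7852
(3,3): Delta=1.0000 Bond=-182.7724
V0=110.0914

Risk-neutral probability p* = (R−d)/(u−d) = (1.23−0.63)/(1.43−0.63) = 0.7500.
Payoff layer (t=4): V(4,0)=0.0000, V(4,1)=0.0000, V(4,2)=0.0000, V(4,3)=141.7978, V(4,4)=607.3316
Node (3,0) S=49.7594: V=(p*·0.0000+(1−p*)·0.0000)/1.23=0.0000; Δ=(0.0000−0.0000)/(71.1559−31.3484)=0.0000; B=V−Δ·S=0.0000
Node (3,1) S=112.9458: V=(p*·0.0000+(1−p*)·0.0000)/1.23=0.0000; Δ=(0.0000−0.0000)/(161.5125−71.1559)=0.0000; B=V−Δ·S=0.0000
Node (3,2) S=256.3691: V=(p*·141.7978+(1−p*)·0.0000)/1.23=86.4621; Δ=(141.7978−0.0000)/(366.6078−161.5125)=0.6914; B=V−Δ·S=-90.7852
Node (3,3) S=581.9172: V=(p*·607.3316+(1−p*)·141.7978)/1.23=399.1448; Δ=(607.3316−141.7978)/(832.1416−366.6078)=1.0000; B=V−Δ·S=-182.7724
Node (2,0) S=78.9831: V=(p*·0.0000+(1−p*)·0.0000)/1.23=0.0000; Δ=(0.0000−0.0000)/(112.9458−49.7594)=0.0000; B=V−Δ·S=0.0000
Node (2,1) S=179.2791: V=(p*·86.4621+(1−p*)·0.0000)/1.23=52.7208; Δ=(86.4621−0.0000)/(256.3691−112.9458)=0.6028; B=V−Δ·S=-55.3568
Node (2,2) S=406.9351: V=(p*·399.1448+(1−p*)·86.4621)/1.23=260.9546; Δ=(399.1448−86.4621)/(581.9172−256.3691)=0.9605; B=V−Δ·S=-129.8988
Node (1,0) S=125.3700: V=(p*·52.7208+(1−p*)·0.0000)/1.23=32.1468; Δ=(52.7208−0.0000)/(179.2791−78.9831)=0.5257; B=V−Δ·S=-33.7542
Node (1,1) S=284.5700: V=(p*·260.9546+(1−p*)·52.7208)/1.23=169.8343; Δ=(260.9546−52.7208)/(406.9351−179.2791)=0.9147; B=V−Δ·S=-90.4580
Node (0,0) S=199.0000: V=(p*·169.8343+(1−p*)·32.1468)/1.23=110.0914; Δ=(169.8343−32.1468)/(284.5700−125.3700)=0.8649; B=V−Δ·S=-62.0179
Each (Δ,B) replicates both successor values, so the strategy is self-financing and V0 is arbitrage-free.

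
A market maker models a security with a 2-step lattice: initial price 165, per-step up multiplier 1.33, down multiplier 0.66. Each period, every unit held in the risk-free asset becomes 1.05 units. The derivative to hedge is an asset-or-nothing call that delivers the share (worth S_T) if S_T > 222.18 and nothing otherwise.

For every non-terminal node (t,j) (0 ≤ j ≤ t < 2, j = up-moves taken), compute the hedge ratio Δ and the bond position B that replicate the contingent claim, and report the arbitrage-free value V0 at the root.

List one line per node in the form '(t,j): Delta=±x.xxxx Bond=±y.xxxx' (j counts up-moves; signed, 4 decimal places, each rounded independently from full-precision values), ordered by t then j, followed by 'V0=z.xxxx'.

(0,0): Delta=1.4636 Bond=-151.7985
(1,0): Delta=0.0000 Bond=0.0000
(1,1): Delta=1.9851 Bond=-273.8212
V0=89.6991

The replicating-portfolio and risk-neutral prices coincide; use p* = (1.05−0.66)/(1.33−0.66) = 0.5821 for the latter.
Payoff layer (t=2): V(2,0)=0.0000, V(2,1)=0.0000, V(2,2)=291.8685
(1,0): S=108.9000. Δ = (V_up−V_dn)/(S_up−S_dn) = (0.0000−0.0000)/(144.8370−71.8740) = 0.0000. V = [p*·0.0000 + (1−p*)·0.0000]/1.05 = 0.0000. B = V − Δ·S = 0.0000.
(1,1): S=219.4500. Δ = (V_up−V_dn)/(S_up−S_dn) = (291.8685−0.0000)/(291.8685−144.8370) = 1.9851. V = [p*·291.8685 + (1−p*)·0.0000]/1.05 = 161.8034. B = V − Δ·S = -273.8212.
(0,0): S=165.0000. Δ = (V_up−V_dn)/(S_up−S_dn) = (161.8034−0.0000)/(219.4500−108.9000) = 1.4636. V = [p*·161.8034 + (1−p*)·0.0000]/1.05 = 89.6991. B = V − Δ·S = -151.7985.
Each (Δ,B) replicates both successor values, so the strategy is self-financing and V0 is arbitrage-free.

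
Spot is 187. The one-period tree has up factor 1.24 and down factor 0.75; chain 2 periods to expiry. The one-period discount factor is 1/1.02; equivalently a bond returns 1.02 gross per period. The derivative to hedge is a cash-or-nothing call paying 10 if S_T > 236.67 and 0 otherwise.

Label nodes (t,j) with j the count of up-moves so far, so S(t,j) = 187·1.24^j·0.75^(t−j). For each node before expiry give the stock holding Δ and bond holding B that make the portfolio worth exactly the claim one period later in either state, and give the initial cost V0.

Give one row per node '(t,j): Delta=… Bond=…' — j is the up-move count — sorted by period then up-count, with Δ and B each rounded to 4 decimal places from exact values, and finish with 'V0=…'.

The replicating-portfolio and risk-neutral prices coincide; use p* = (1.02−0.75)/(1.24−0.75) = 0.5510 for the latter.
Terminal values V(2,·): V(2,0)=0.0000, V(2,1)=0.0000, V(2,2)=10.0000
(1,0): S=140.2500. Δ = (V_up−V_dn)/(S_up−S_dn) = (0.0000−0.0000)/(173.9100−105.1875) = 0.0000. V = [p*·0.0000 + (1−p*)·0.0000]/1.02 = 0.0000. B = V − Δ·S = 0.0000.
(1,1): S=231.8800. Δ = (V_up−V_dn)/(S_up−S_dn) = (10.0000−0.0000)/(287.5312−173.9100) = 0.0880. V = [p*·10.0000 + (1−p*)·0.0000]/1.02 = 5.4022. B = V − Δ·S = -15.0060.
(0,0): S=187.0000. Δ = (V_up−V_dn)/(S_up−S_dn) = (5.4022−0.0000)/(231.8800−140.2500) = 0.0590. V = [p*·5.4022 + (1−p*)·0.0000]/1.02 = 2.9183. B = V − Δ·S = -8.1065.
The time-0 hedge costs 2.9183, which is the no-arbitrage price.

(0,0): Delta=0.0590 Bond=-8.1065
(1,0): Delta=0.0000 Bond=0.0000
(1,1): Delta=0.0880 Bond=-15.0060
V0=2.9183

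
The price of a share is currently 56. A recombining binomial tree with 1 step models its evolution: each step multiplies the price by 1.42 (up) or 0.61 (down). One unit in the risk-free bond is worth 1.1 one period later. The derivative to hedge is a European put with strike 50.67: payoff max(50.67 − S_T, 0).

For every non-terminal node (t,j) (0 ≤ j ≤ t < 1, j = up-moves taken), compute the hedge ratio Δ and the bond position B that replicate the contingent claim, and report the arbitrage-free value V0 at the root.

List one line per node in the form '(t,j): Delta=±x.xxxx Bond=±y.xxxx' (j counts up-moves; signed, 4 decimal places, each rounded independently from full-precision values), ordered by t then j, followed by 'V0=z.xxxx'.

No-arbitrage ⇒ martingale measure with p* = (R−d)/(u−d) = 0.6049.
At expiry t=1: V(1,0)=16.5100, V(1,1)=0.0000
  t=0,j=0: stock 56.0000 → up 79.5200 (V=0.0000), down 34.1600 (V=16.5100). Price 5.9295; hedge Δ=-0.3640, bond B=26.3122.
Self-financing check: at every node Δ·S+B equals the discounted successor values.

(0,0): Delta=-0.3640 Bond=26.3122
V0=5.9295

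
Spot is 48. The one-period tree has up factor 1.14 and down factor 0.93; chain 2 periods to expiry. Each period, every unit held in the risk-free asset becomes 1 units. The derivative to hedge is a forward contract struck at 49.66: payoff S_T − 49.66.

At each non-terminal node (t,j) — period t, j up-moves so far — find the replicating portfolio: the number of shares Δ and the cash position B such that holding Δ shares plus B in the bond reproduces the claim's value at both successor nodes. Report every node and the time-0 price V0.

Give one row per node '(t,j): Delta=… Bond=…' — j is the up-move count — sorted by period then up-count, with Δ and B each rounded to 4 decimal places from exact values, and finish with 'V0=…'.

The replicating-portfolio and risk-neutral prices coincide; use p* = (1−0.93)/(1.14−0.93) = 0.3333 for the latter.
Payoff layer (t=2): V(2,0)=-8.1448, V(2,1)=1.2296, V(2,2)=12.7208
Node (1,0) S=44.6400: V=(p*·1.2296+(1−p*)·-8.1448)/1=-5.0200; Δ=(1.2296−-8.1448)/(50.8896−41.5152)=1.0000; B=V−Δ·S=-49.6600
Node (1,1) S=54.7200: V=(p*·12.7208+(1−p*)·1.2296)/1=5.0600; Δ=(12.7208−1.2296)/(62.3808−50.8896)=1.0000; B=V−Δ·S=-49.6600
Node (0,0) S=48.0000: V=(p*·5.0600+(1−p*)·-5.0200)/1=-1.6600; Δ=(5.0600−-5.0200)/(54.7200−44.6400)=1.0000; B=V−Δ·S=-49.6600
Root portfolio cost Δ·48+B reproduces V0=-1.6600.

(0,0): Delta=1.0000 Bond=-49.6600
(1,0): Delta=1.0000 Bond=-49.6600
(1,1): Delta=1.0000 Bond=-49.6600
V0=-1.6600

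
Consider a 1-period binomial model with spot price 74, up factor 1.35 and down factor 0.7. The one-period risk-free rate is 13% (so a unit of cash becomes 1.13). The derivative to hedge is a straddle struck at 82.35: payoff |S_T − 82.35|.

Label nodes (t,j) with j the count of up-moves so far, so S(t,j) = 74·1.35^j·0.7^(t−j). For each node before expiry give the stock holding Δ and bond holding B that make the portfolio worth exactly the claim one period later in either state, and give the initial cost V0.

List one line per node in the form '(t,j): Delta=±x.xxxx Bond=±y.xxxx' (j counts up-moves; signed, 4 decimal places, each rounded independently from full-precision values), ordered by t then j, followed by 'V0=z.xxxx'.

(0,0): Delta=-0.2703 Bond=39.4248
V0=19.4248

Since d<R<u, set p* = (R−d)/(u−d) = 0.6615; price each node as the discounted p*-expectation of its children.
At expiry t=1: V(1,0)=30.5500, V(1,1)=17.5500
(0,0): S=74.0000. Δ = (V_up−V_dn)/(S_up−S_dn) = (17.5500−30.5500)/(99.9000−51.8000) = -0.2703. V = [p*·17.5500 + (1−p*)·30.5500]/1.13 = 19.4248. B = V − Δ·S = 39.4248.
Self-financing check: at every node Δ·S+B equals the discounted successor values.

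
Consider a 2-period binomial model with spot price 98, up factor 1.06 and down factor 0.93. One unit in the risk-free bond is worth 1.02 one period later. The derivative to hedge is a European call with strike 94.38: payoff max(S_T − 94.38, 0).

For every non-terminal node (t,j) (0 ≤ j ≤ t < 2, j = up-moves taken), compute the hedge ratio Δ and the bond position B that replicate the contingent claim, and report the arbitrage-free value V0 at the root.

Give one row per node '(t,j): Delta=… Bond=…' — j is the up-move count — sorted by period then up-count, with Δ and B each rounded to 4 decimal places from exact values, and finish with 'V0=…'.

Risk-neutral probability p* = (R−d)/(u−d) = (1.02−0.93)/(1.06−0.93) = 0.6923.
Terminal payoffs: V(2,0)=0.0000, V(2,1)=2.2284, V(2,2)=15.7328
(1,0): S=91.1400. Δ = (V_up−V_dn)/(S_up−S_dn) = (2.2284−0.0000)/(96.6084−84.7602) = 0.1881. V = [p*·2.2284 + (1−p*)·0.0000]/1.02 = 1.5125. B = V − Δ·S = -15.6290.
(1,1): S=103.8800. Δ = (V_up−V_dn)/(S_up−S_dn) = (15.7328−2.2284)/(110.1128−96.6084) = 1.0000. V = [p*·15.7328 + (1−p*)·2.2284]/1.02 = 11.3506. B = V − Δ·S = -92.5294.
(0,0): S=98.0000. Δ = (V_up−V_dn)/(S_up−S_dn) = (11.3506−1.5125)/(103.8800−91.1400) = 0.7722. V = [p*·11.3506 + (1−p*)·1.5125]/1.02 = 8.1603. B = V − Δ·S = -67.5174.
Each (Δ,B) replicates both successor values, so the strategy is self-financing and V0 is arbitrage-free.

(0,0): Delta=0.7722 Bond=-67.5174
(1,0): Delta=0.1881 Bond=-15.6290
(1,1): Delta=1.0000 Bond=-92.5294
V0=8.1603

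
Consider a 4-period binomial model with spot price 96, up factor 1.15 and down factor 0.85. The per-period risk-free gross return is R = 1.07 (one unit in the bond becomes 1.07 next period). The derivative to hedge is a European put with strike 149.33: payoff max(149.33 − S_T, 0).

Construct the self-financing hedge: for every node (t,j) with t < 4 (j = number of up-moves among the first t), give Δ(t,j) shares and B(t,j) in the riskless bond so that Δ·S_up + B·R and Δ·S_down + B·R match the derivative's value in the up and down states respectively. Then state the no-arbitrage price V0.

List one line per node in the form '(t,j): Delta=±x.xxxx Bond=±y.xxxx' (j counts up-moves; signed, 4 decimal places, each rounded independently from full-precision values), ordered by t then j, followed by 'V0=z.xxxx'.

Under the risk-neutral measure, an up-move has probability p* = (R−d)/(u−d) = 0.7333 and values discount at R = 1.07.
Terminal payoffs: V(4,0)=99.2174, V(4,1)=81.5306, V(4,2)=57.6014, V(4,3)=25.2266, V(4,4)=0.0000
(3,0): S=58.9560. Δ = (V_up−V_dn)/(S_up−S_dn) = (81.5306−99.2174)/(67.7994−50.1126) = -1.0000. V = [p*·81.5306 + (1−p*)·99.2174]/1.07 = 80.6047. B = V − Δ·S = 139.5607.
(3,1): S=79.7640. Δ = (V_up−V_dn)/(S_up−S_dn) = (57.6014−81.5306)/(91.7286−67.7994) = -1.0000. V = [p*·57.6014 + (1−p*)·81.5306]/1.07 = 59.7967. B = V − Δ·S = 139.5607.
(3,2): S=107.9160. Δ = (V_up−V_dn)/(S_up−S_dn) = (25.2266−57.6014)/(124.1034−91.7286) = -1.0000. V = [p*·25.2266 + (1−p*)·57.6014]/1.07 = 31.6447. B = V − Δ·S = 139.5607.
(3,3): S=146.0040. Δ = (V_up−V_dn)/(S_up−S_dn) = (0.0000−25.2266)/(167.9046−124.1034) = -0.5759. V = [p*·0.0000 + (1−p*)·25.2266]/1.07 = 6.2870. B = V − Δ·S = 90.3757.
(2,0): S=69.3600. Δ = (V_up−V_dn)/(S_up−S_dn) = (59.7967−80.6047)/(79.7640−58.9560) = -1.0000. V = [p*·59.7967 + (1−p*)·80.6047]/1.07 = 61.0706. B = V − Δ·S = 130.4306.
(2,1): S=93.8400. Δ = (V_up−V_dn)/(S_up−S_dn) = (31.6447−59.7967)/(107.9160−79.7640) = -1.0000. V = [p*·31.6447 + (1−p*)·59.7967]/1.07 = 36.5906. B = V − Δ·S = 130.4306.
(2,2): S=126.9600. Δ = (V_up−V_dn)/(S_up−S_dn) = (6.2870−31.6447)/(146.0040−107.9160) = -0.6658. V = [p*·6.2870 + (1−p*)·31.6447]/1.07 = 12.1954. B = V − Δ·S = 96.7212.
(1,0): S=81.6000. Δ = (V_up−V_dn)/(S_up−S_dn) = (36.5906−61.0706)/(93.8400−69.3600) = -1.0000. V = [p*·36.5906 + (1−p*)·61.0706]/1.07 = 40.2978. B = V − Δ·S = 121.8978.
(1,1): S=110.4000. Δ = (V_up−V_dn)/(S_up−S_dn) = (12.1954−36.5906)/(126.9600−93.8400) = -0.7366. V = [p*·12.1954 + (1−p*)·36.5906]/1.07 = 17.4774. B = V − Δ·S = 98.7947.
(0,0): S=96.0000. Δ = (V_up−V_dn)/(S_up−S_dn) = (17.4774−40.2978)/(110.4000−81.6000) = -0.7924. V = [p*·17.4774 + (1−p*)·40.2978]/1.07 = 22.0213. B = V − Δ·S = 98.0893.
The time-0 hedge costs 22.0213, which is the no-arbitrage price.

(0,0): Delta=-0.7924 Bond=98.0893
(1,0): Delta=-1.0000 Bond=121.8978
(1,1): Delta=-0.7366 Bond=98.7947
(2,0): Delta=-1.0000 Bond=130.4306
(2,1): Delta=-1.0000 Bond=130.4306
(2,2): Delta=-0.6658 Bond=96.7212
(3,0): Delta=-1.0000 Bond=139.5607
(3,1): Delta=-1.0000 Bond=139.5607
(3,2): Delta=-1.0000 Bond=139.5607
(3,3): Delta=-0.5759 Bond=90.3757
V0=22.0213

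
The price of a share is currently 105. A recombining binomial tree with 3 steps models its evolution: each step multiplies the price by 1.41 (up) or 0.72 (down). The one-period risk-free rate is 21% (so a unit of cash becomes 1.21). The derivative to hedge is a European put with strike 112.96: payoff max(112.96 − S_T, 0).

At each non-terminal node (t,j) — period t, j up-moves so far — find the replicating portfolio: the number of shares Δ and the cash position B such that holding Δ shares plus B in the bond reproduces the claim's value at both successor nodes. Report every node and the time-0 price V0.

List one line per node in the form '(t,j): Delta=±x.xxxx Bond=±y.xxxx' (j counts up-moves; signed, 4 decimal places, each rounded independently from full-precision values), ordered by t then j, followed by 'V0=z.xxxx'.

Under the risk-neutral measure, an up-move has probability p* = (R−d)/(u−d) = 0.7101 and values discount at R = 1.21.
Payoff layer (t=3): V(3,0)=73.7690, V(3,1)=36.2109, V(3,2)=0.0000, V(3,3)=0.0000
Node (2,0) S=54.4320: V=(p*·36.2109+(1−p*)·73.7690)/1.21=38.9234; Δ=(36.2109−73.7690)/(76.7491−39.1910)=-1.0000; B=V−Δ·S=93.3554
Node (2,1) S=106.5960: V=(p*·0.0000+(1−p*)·36.2109)/1.21=8.6743; Δ=(0.0000−36.2109)/(150.3004−76.7491)=-0.4923; B=V−Δ·S=61.1538
Node (2,2) S=208.7505: V=(p*·0.0000+(1−p*)·0.0000)/1.21=0.0000; Δ=(0.0000−0.0000)/(294.3382−150.3004)=0.0000; B=V−Δ·S=0.0000
Node (1,0) S=75.6000: V=(p*·8.6743+(1−p*)·38.9234)/1.21=14.4150; Δ=(8.6743−38.9234)/(106.5960−54.4320)=-0.5799; B=V−Δ·S=58.2542
Node (1,1) S=148.0500: V=(p*·0.0000+(1−p*)·8.6743)/1.21=2.0779; Δ=(0.0000−8.6743)/(208.7505−106.5960)=-0.0849; B=V−Δ·S=14.6494
Node (0,0) S=105.0000: V=(p*·2.0779+(1−p*)·14.4150)/1.21=4.6726; Δ=(2.0779−14.4150)/(148.0500−75.6000)=-0.1703; B=V−Δ·S=22.5525
Each (Δ,B) replicates both successor values, so the strategy is self-financing and V0 is arbitrage-free.

(0,0): Delta=-0.1703 Bond=22.5525
(1,0): Delta=-0.5799 Bond=58.2542
(1,1): Delta=-0.0849 Bond=14.6494
(2,0): Delta=-1.0000 Bond=93.3554
(2,1): Delta=-0.4923 Bond=61.1538
(2,2): Delta=0.0000 Bond=0.0000
V0=4.6726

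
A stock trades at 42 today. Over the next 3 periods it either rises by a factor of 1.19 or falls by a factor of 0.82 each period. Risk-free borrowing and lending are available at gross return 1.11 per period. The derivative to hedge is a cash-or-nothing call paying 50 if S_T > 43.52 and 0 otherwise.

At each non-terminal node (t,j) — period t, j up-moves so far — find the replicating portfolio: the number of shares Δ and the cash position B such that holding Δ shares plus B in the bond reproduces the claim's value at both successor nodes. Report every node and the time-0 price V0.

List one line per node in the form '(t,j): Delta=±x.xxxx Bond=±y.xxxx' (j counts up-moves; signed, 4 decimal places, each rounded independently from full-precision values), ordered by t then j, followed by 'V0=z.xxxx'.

Risk-neutral probability p* = (R−d)/(u−d) = (1.11−0.82)/(1.19−0.82) = 0.7838.
Terminal payoffs: V(3,0)=0.0000, V(3,1)=0.0000, V(3,2)=50.0000, V(3,3)=50.0000
Node (2,0) S=28.2408: V=(p*·0.0000+(1−p*)·0.0000)/1.11=0.0000; Δ=(0.0000−0.0000)/(33.6066−23.1575)=0.0000; B=V−Δ·S=0.0000
Node (2,1) S=40.9836: V=(p*·50.0000+(1−p*)·0.0000)/1.11=35.3056; Δ=(50.0000−0.0000)/(48.7705−33.6066)=3.2973; B=V−Δ·S=-99.8296
Node (2,2) S=59.4762: V=(p*·50.0000+(1−p*)·50.0000)/1.11=45.0450; Δ=(50.0000−50.0000)/(70.7767−48.7705)=0.0000; B=V−Δ·S=45.0450
Node (1,0) S=34.4400: V=(p*·35.3056+(1−p*)·0.0000)/1.11=24.9297; Δ=(35.3056−0.0000)/(40.9836−28.2408)=2.7706; B=V−Δ·S=-70.4908
Node (1,1) S=49.9800: V=(p*·45.0450+(1−p*)·35.3056)/1.11=38.6840; Δ=(45.0450−35.3056)/(59.4762−40.9836)=0.5267; B=V−Δ·S=12.3611
Node (0,0) S=42.0000: V=(p*·38.6840+(1−p*)·24.9297)/1.11=32.1712; Δ=(38.6840−24.9297)/(49.9800−34.4400)=0.8851; B=V−Δ·S=-5.0026
Check: Δ(0,0)·S0 + B(0,0) = 32.1712 = V0.

(0,0): Delta=0.8851 Bond=-5.0026
(1,0): Delta=2.7706 Bond=-70.4908
(1,1): Delta=0.5267 Bond=12.3611
(2,0): Delta=0.0000 Bond=0.0000
(2,1): Delta=3.2973 Bond=-99.8296
(2,2): Delta=0.0000 Bond=45.0450
V0=32.1712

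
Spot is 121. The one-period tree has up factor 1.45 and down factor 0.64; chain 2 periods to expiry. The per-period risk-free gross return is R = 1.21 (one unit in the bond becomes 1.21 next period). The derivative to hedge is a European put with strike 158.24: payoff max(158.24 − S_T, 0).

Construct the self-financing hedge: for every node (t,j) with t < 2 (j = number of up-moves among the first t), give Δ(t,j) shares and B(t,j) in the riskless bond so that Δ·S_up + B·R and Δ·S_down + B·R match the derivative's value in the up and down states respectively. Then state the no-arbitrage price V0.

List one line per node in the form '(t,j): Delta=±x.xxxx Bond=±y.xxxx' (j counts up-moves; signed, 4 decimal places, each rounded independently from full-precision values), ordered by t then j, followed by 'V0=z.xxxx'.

Under the risk-neutral measure, an up-move has probability p* = (R−d)/(u−d) = 0.7037 and values discount at R = 1.21.
At expiry t=2: V(2,0)=108.6784, V(2,1)=45.9520, V(2,2)=0.0000
  t=1,j=0: stock 77.4400 → up 112.2880 (V=45.9520), down 49.5616 (V=108.6784). Price 53.3369; hedge Δ=-1.0000, bond B=130.7769.
  t=1,j=1: stock 175.4500 → up 254.4025 (V=0.0000), down 112.2880 (V=45.9520). Price 11.2524; hedge Δ=-0.3233, bond B=67.9833.
  t=0,j=0: stock 121.0000 → up 175.4500 (V=11.2524), down 77.4400 (V=53.3369). Price 19.6049; hedge Δ=-0.4294, bond B=71.5610.
Each (Δ,B) replicates both successor values, so the strategy is self-financing and V0 is arbitrage-free.

(0,0): Delta=-0.4294 Bond=71.5610
(1,0): Delta=-1.0000 Bond=130.7769
(1,1): Delta=-0.3233 Bond=67.9833
V0=19.6049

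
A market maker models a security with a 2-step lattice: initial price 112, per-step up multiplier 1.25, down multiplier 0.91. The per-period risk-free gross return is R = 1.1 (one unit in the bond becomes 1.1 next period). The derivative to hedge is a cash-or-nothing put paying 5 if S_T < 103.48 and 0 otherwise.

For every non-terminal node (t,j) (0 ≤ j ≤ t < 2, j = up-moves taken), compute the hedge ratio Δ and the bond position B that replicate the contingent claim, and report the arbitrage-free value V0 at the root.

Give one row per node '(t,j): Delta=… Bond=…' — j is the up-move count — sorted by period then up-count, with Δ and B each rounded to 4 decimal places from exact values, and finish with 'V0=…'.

Under the risk-neutral measure, an up-move has probability p* = (R−d)/(u−d) = 0.5588 and values discount at R = 1.1.
Payoff layer (t=2): V(2,0)=5.0000, V(2,1)=0.0000, V(2,2)=0.0000
  t=1,j=0: stock 101.9200 → up 127.4000 (V=0.0000), down 92.7472 (V=5.0000). Price 2.0053; hedge Δ=-0.1443, bond B=16.7112.
  t=1,j=1: stock 140.0000 → up 175.0000 (V=0.0000), down 127.4000 (V=0.0000). Price 0.0000; hedge Δ=0.0000, bond B=0.0000.
  t=0,j=0: stock 112.0000 → up 140.0000 (V=0.0000), down 101.9200 (V=2.0053). Price 0.8043; hedge Δ=-0.0527, bond B=6.7024.
The time-0 hedge costs 0.8043, which is the no-arbitrage price.

(0,0): Delta=-0.0527 Bond=6.7024
(1,0): Delta=-0.1443 Bond=16.7112
(1,1): Delta=0.0000 Bond=0.0000
V0=0.8043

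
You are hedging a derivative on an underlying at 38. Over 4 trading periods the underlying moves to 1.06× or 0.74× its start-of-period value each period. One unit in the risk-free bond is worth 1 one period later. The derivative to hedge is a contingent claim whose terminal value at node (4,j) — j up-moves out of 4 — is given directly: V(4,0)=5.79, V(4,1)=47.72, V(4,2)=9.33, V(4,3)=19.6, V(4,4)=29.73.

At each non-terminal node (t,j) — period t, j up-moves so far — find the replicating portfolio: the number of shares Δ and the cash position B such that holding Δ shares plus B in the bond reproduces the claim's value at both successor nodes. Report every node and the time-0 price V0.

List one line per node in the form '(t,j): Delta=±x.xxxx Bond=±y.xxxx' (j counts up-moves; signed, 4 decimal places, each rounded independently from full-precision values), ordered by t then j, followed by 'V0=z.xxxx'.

The replicating-portfolio and risk-neutral prices coincide; use p* = (1−0.74)/(1.06−0.74) = 0.8125 for the latter.
Payoff layer (t=4): V(4,0)=5.7900, V(4,1)=47.7200, V(4,2)=9.3300, V(4,3)=19.6000, V(4,4)=29.7300
Node (3,0) S=15.3985: V=(p*·47.7200+(1−p*)·5.7900)/1=39.8581; Δ=(47.7200−5.7900)/(16.3224−11.3949)=8.5093; B=V−Δ·S=-91.1731
Node (3,1) S=22.0573: V=(p*·9.3300+(1−p*)·47.7200)/1=16.5281; Δ=(9.3300−47.7200)/(23.3808−16.3224)=-5.4390; B=V−Δ·S=136.4969
Node (3,2) S=31.5956: V=(p*·19.6000+(1−p*)·9.3300)/1=17.6744; Δ=(19.6000−9.3300)/(33.4914−23.3808)=1.0158; B=V−Δ·S=-14.4194
Node (3,3) S=45.2586: V=(p*·29.7300+(1−p*)·19.6000)/1=27.8306; Δ=(29.7300−19.6000)/(47.9741−33.4914)=0.6995; B=V−Δ·S=-3.8256
Node (2,0) S=20.8088: V=(p*·16.5281+(1−p*)·39.8581)/1=20.9025; Δ=(16.5281−39.8581)/(22.0573−15.3985)=-3.5036; B=V−Δ·S=93.8087
Node (2,1) S=29.8072: V=(p*·17.6744+(1−p*)·16.5281)/1=17.4595; Δ=(17.6744−16.5281)/(31.5956−22.0573)=0.1202; B=V−Δ·S=13.8774
Node (2,2) S=42.6968: V=(p*·27.8306+(1−p*)·17.6744)/1=25.9263; Δ=(27.8306−17.6744)/(45.2586−31.5956)=0.7433; B=V−Δ·S=-5.8120
Node (1,0) S=28.1200: V=(p*·17.4595+(1−p*)·20.9025)/1=18.1050; Δ=(17.4595−20.9025)/(29.8072−20.8088)=-0.3826; B=V−Δ·S=28.8645
Node (1,1) S=40.2800: V=(p*·25.9263+(1−p*)·17.4595)/1=24.3388; Δ=(25.9263−17.4595)/(42.6968−29.8072)=0.6569; B=V−Δ·S=-2.1202
Node (0,0) S=38.0000: V=(p*·24.3388+(1−p*)·18.1050)/1=23.1700; Δ=(24.3388−18.1050)/(40.2800−28.1200)=0.5126; B=V−Δ·S=3.6894
Each (Δ,B) replicates both successor values, so the strategy is self-financing and V0 is arbitrage-free.

(0,0): Delta=0.5126 Bond=3.6894
(1,0): Delta=-0.3826 Bond=28.8645
(1,1): Delta=0.6569 Bond=-2.1202
(2,0): Delta=-3.5036 Bond=93.8087
(2,1): Delta=0.1202 Bond=13.8774
(2,2): Delta=0.7433 Bond=-5.8120
(3,0): Delta=8.5093 Bond=-91.1731
(3,1): Delta=-5.4390 Bond=136.4969
(3,2): Delta=1.0158 Bond=-14.4194
(3,3): Delta=0.6995 Bond=-3.8256
V0=23.1700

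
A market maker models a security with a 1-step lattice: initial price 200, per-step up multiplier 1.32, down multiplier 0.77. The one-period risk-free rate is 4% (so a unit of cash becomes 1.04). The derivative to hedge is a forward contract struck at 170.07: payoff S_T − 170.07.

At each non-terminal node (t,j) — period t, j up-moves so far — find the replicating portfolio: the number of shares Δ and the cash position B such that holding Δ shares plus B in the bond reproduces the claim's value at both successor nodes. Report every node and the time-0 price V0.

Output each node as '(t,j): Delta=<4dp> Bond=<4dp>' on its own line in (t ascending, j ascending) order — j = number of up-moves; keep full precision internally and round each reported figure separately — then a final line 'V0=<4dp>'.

(0,0): Delta=1.0000 Bond=-163.5288
V0=36.4712

Risk-neutral probability p* = (R−d)/(u−d) = (1.04−0.77)/(1.32−0.77) = 0.4909.
Terminal values V(1,·): V(1,0)=-16.0700, V(1,1)=93.9300
(0,0): S=200.0000. Δ = (V_up−V_dn)/(S_up−S_dn) = (93.9300−-16.0700)/(264.0000−154.0000) = 1.0000. V = [p*·93.9300 + (1−p*)·-16.0700]/1.04 = 36.4712. B = V − Δ·S = -163.5288.
The time-0 hedge costs 36.4712, which is the no-arbitrage price.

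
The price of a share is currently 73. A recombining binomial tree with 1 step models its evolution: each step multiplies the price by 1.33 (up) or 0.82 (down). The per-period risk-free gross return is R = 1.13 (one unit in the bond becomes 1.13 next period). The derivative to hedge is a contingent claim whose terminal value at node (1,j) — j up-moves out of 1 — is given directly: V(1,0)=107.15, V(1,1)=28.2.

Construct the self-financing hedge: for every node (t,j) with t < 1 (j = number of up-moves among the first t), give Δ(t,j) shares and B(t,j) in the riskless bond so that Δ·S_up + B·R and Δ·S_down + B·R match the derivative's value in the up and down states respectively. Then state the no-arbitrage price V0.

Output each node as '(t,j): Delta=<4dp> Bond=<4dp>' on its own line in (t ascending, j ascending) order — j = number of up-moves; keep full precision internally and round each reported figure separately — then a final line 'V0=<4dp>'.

Since d<R<u, set p* = (R−d)/(u−d) = 0.6078; price each node as the discounted p*-expectation of its children.
Terminal values V(1,·): V(1,0)=107.1500, V(1,1)=28.2000
  t=0,j=0: stock 73.0000 → up 97.0900 (V=28.2000), down 59.8600 (V=107.1500). Price 52.3547; hedge Δ=-2.1206, bond B=207.1586.
Self-financing check: at every node Δ·S+B equals the discounted successor values.

(0,0): Delta=-2.1206 Bond=207.1586
V0=52.3547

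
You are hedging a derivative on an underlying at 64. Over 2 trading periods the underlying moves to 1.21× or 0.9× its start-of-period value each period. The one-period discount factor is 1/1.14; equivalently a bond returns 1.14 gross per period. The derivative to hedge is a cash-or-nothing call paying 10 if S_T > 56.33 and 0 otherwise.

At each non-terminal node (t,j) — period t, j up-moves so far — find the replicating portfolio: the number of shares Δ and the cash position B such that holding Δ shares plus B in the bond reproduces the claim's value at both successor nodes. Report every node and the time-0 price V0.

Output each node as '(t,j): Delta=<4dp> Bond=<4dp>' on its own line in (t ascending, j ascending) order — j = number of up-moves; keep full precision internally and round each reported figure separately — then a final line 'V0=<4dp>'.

(0,0): Delta=0.0998 Bond=0.9128
(1,0): Delta=0.5600 Bond=-25.4669
(1,1): Delta=0.0000 Bond=8.7719
V0=7.3023

Under the risk-neutral measure, an up-move has probability p* = (R−d)/(u−d) = 0.7742 and values discount at R = 1.14.
Terminal payoffs: V(2,0)=0.0000, V(2,1)=10.0000, V(2,2)=10.0000
(1,0): S=57.6000. Δ = (V_up−V_dn)/(S_up−S_dn) = (10.0000−0.0000)/(69.6960−51.8400) = 0.5600. V = [p*·10.0000 + (1−p*)·0.0000]/1.14 = 6.7912. B = V − Δ·S = -25.4669.
(1,1): S=77.4400. Δ = (V_up−V_dn)/(S_up−S_dn) = (10.0000−10.0000)/(93.7024−69.6960) = 0.0000. V = [p*·10.0000 + (1−p*)·10.0000]/1.14 = 8.7719. B = V − Δ·S = 8.7719.
(0,0): S=64.0000. Δ = (V_up−V_dn)/(S_up−S_dn) = (8.7719−6.7912)/(77.4400−57.6000) = 0.0998. V = [p*·8.7719 + (1−p*)·6.7912]/1.14 = 7.3023. B = V − Δ·S = 0.9128.
Each (Δ,B) replicates both successor values, so the strategy is self-financing and V0 is arbitrage-free.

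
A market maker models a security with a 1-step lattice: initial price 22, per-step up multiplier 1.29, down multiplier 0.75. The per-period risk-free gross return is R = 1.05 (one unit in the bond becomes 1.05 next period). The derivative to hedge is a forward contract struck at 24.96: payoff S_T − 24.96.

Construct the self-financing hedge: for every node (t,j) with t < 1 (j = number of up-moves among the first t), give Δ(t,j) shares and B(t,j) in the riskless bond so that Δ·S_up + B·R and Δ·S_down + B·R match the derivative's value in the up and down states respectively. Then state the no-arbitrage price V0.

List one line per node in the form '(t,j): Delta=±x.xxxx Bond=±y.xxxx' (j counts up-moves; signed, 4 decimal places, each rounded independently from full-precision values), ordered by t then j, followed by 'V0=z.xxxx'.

No-arbitrage ⇒ martingale measure with p* = (R−d)/(u−d) = 0.5556.
Terminal values V(1,·): V(1,0)=-8.4600, V(1,1)=3.4200
Node (0,0) S=22.0000: V=(p*·3.4200+(1−p*)·-8.4600)/1.05=-1.7714; Δ=(3.4200−-8.4600)/(28.3800−16.5000)=1.0000; B=V−Δ·S=-23.7714
Self-financing check: at every node Δ·S+B equals the discounted successor values.

(0,0): Delta=1.0000 Bond=-23.7714
V0=-1.7714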